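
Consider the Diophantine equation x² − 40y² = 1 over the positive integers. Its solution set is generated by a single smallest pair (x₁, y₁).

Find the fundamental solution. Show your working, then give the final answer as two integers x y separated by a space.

d=40: √d = [6; 3,12] (ℓ=2, even), read p_1/q_1
step 0: (6, 1)  from 6·(1,0) + (0,1)
step 1: (19, 3)  from 3·(6,1) + (1,0)
(x₁, y₁) = (19, 3);  19² − 40·3² = 1 ✓

19 3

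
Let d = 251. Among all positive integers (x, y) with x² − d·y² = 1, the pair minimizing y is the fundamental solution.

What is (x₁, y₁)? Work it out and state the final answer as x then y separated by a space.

3674890 231957

√251 → a₀=15, period (1,5,2,1,2,…,5,1,30); ℓ=14 even so k=13
step 0: (15, 1)  from 15·(1,0) + (0,1)
step 1: (16, 1)  from 1·(15,1) + (1,0)
…
step 5: (808, 51)  from 2·(301,19) + (206,13)
step 6: (1917, 121)  from 2·(808,51) + (301,19)
…
step 10: (212692, 13425)  from 1·(151649,9572) + (61043,3853)
…
step 12: (3097857, 195535)  from 5·(577033,36422) + (212692,13425)
step 13: (3674890, 231957)  from 1·(3097857,195535) + (577033,36422)
→ (3674890, 231957).  Check: 3674890²=13504816512100, 251·231957²=13504816512099, difference 1.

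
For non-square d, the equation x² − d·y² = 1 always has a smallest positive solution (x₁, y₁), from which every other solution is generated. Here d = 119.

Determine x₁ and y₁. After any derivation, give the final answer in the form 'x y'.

d=119: √d = [10; 1,9,1,20] (ℓ=4, even), read p_3/q_3
i=0: a=10 ⇒ p=10, q=1
i=1: a=1 ⇒ p=11, q=1
i=2: a=9 ⇒ p=109, q=10
i=3: a=1 ⇒ p=120, q=11
→ (120, 11).  Check: 120²=14400, 119·11²=14399, difference 1.

120 11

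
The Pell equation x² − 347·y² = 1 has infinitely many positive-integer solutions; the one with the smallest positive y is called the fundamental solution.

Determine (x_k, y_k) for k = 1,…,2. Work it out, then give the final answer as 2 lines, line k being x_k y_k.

√347 = [18; 1,1,1,2,4,…,1,1,36, …], period ℓ=14 (even) → k=13
a_0=18:  p_0=18·1+0=18,  q_0=18·0+1=1
a_1=1:  p_1=1·18+1=19,  q_1=1·1+0=1
…
a_7=17:  p_7=17·801+652=14269,  q_7=17·43+35=766
a_8=1:  p_8=1·14269+801=15070,  q_8=1·766+43=809
a_9=4:  p_9=4·15070+14269=74549,  q_9=4·809+766=4002
…
a_11=1:  p_11=1·164168+74549=238717,  q_11=1·8813+4002=12815
a_12=1:  p_12=1·238717+164168=402885,  q_12=1·12815+8813=21628
a_13=1:  p_13=1·402885+238717=641602,  q_13=1·21628+12815=34443
(x₁, y₁) = (641602, 34443);  641602² − 347·34443² = 1 ✓
(x_2, y_2) = (641602·641602 + 347·34443·34443, 641602·34443 + 34443·641602) = (823306252807, 44197395372)

641602 34443
823306252807 44197395372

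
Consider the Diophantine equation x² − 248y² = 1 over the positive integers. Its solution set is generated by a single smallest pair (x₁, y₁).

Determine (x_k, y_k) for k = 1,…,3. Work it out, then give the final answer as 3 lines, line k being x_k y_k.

63 4
7937 504
999999 63500

√248 → a₀=15, period (1,2,1,30); ℓ=4 even so k=3
k=0  a_k=15  p_k/q_k = 15/1
…
k=2  a_k=2  p_k/q_k = 47/3
k=3  a_k=1  p_k/q_k = 63/4
(x₁, y₁) = (63, 4);  63² − 248·4² = 1 ✓
k=2:  x_2 = 63·63+248·4·4 = 7937,  y_2 = 63·4+4·63 = 504
k=3:  x_3 = 63·7937+248·4·504 = 999999,  y_3 = 63·504+4·7937 = 63500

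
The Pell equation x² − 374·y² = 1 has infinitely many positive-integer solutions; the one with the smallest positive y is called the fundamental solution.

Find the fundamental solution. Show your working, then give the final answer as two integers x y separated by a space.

3365 174

√374 = [19; 2,1,18,1,2,38, …], period ℓ=6 (even) → k=5
a_0=19:  p_0=19·1+0=19,  q_0=19·0+1=1
…
a_2=1:  p_2=1·39+19=58,  q_2=1·2+1=3
a_3=18:  p_3=18·58+39=1083,  q_3=18·3+2=56
a_4=1:  p_4=1·1083+58=1141,  q_4=1·56+3=59
a_5=2:  p_5=2·1141+1083=3365,  q_5=2·59+56=174
(x₁, y₁) = (3365, 174);  3365² − 374·174² = 1 ✓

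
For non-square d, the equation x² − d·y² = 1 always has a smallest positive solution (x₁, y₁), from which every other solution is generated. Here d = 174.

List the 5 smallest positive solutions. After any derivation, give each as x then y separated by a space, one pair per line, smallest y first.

√174 → a₀=13, period (5,4,5,26); ℓ=4 even so k=3
a_0=13:  p_0=13·1+0=13,  q_0=13·0+1=1
a_1=5:  p_1=5·13+1=66,  q_1=5·1+0=5
a_2=4:  p_2=4·66+13=277,  q_2=4·5+1=21
a_3=5:  p_3=5·277+66=1451,  q_3=5·21+5=110
fundamental: x₁=1451, y₁=110  (since 2105401 − 174·12100 = 1)
k=2:  x_2 = 1451·1451+174·110·110 = 4210801,  y_2 = 1451·110+110·1451 = 319220
k=3:  x_3 = 1451·4210801+174·110·319220 = 12219743051,  y_3 = 1451·319220+110·4210801 = 926376330
k=4:  x_4 = 1451·12219743051+174·110·926376330 = 35461690123201,  y_4 = 1451·926376330+110·12219743051 = 2688343790440
k=5:  x_5 = 1451·35461690123201+174·110·2688343790440 = 102909812517786251,  y_5 = 1451·2688343790440+110·35461690123201 = 7801572753480550

1451 110
4210801 319220
12219743051 926376330
35461690123201 2688343790440
102909812517786251 7801572753480550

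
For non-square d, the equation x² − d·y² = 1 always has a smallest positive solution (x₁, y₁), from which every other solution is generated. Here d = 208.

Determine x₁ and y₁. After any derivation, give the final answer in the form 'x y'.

d=208: √d = [14; 2,2,1,2,2,28] (ℓ=6, even), read p_5/q_5
step 0: (14, 1)  from 14·(1,0) + (0,1)
step 1: (29, 2)  from 2·(14,1) + (1,0)
step 2: (72, 5)  from 2·(29,2) + (14,1)
…
step 4: (274, 19)  from 2·(101,7) + (72,5)
step 5: (649, 45)  from 2·(274,19) + (101,7)
→ (649, 45).  Check: 649²=421201, 208·45²=421200, difference 1.

649 45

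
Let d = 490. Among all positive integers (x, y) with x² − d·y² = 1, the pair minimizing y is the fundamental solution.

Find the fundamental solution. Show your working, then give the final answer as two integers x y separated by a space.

1039681 46968

d=490: √d = [22; 7,2,1,4,4,4,1,2,7,44] (ℓ=10, even), read p_9/q_9
k=0  a_k=22  p_k/q_k = 22/1
…
k=7  a_k=1  p_k/q_k = 50315/2273
k=8  a_k=2  p_k/q_k = 141338/6385
k=9  a_k=7  p_k/q_k = 1039681/46968
fundamental: x₁=1039681, y₁=46968  (since 1080936581761 − 490·2205993024 = 1)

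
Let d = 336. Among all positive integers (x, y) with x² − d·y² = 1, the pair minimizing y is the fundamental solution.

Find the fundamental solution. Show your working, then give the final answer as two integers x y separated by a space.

d=336: √d = [18; 3,36] (ℓ=2, even), read p_1/q_1
a_0=18:  p_0=18·1+0=18,  q_0=18·0+1=1
a_1=3:  p_1=3·18+1=55,  q_1=3·1+0=3
fundamental: x₁=55, y₁=3  (since 3025 − 336·9 = 1)

55 3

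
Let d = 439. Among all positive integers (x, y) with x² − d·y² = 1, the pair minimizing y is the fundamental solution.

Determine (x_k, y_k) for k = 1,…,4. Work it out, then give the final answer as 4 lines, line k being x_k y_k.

440 21
387199 18480
340734680 16262379
299846131201 14310875040

√439 = [20; 1,19,1,40, …], period ℓ=4 (even) → k=3
a_0=20:  p_0=20·1+0=20,  q_0=20·0+1=1
…
a_2=19:  p_2=19·21+20=419,  q_2=19·1+1=20
a_3=1:  p_3=1·419+21=440,  q_3=1·20+1=21
(x₁, y₁) = (440, 21);  440² − 439·21² = 1 ✓
(x_2, y_2) = (440·440 + 439·21·21, 440·21 + 21·440) = (387199, 18480)
(x_3, y_3) = (440·387199 + 439·21·18480, 440·18480 + 21·387199) = (340734680, 16262379)
(x_4, y_4) = (440·340734680 + 439·21·16262379, 440·16262379 + 21·340734680) = (299846131201, 14310875040)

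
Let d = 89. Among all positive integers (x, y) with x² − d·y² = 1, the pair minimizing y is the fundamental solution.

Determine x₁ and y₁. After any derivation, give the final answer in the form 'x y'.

√89 → a₀=9, period (2,3,3,2,18); ℓ=5 odd so k=9
step 0: (9, 1)  from 9·(1,0) + (0,1)
step 1: (19, 2)  from 2·(9,1) + (1,0)
step 2: (66, 7)  from 3·(19,2) + (9,1)
step 3: (217, 23)  from 3·(66,7) + (19,2)
step 4: (500, 53)  from 2·(217,23) + (66,7)
step 5: (9217, 977)  from 18·(500,53) + (217,23)
…
step 7: (66019, 6998)  from 3·(18934,2007) + (9217,977)
step 8: (216991, 23001)  from 3·(66019,6998) + (18934,2007)
step 9: (500001, 53000)  from 2·(216991,23001) + (66019,6998)
(x₁, y₁) = (500001, 53000);  500001² − 89·53000² = 1 ✓

500001 53000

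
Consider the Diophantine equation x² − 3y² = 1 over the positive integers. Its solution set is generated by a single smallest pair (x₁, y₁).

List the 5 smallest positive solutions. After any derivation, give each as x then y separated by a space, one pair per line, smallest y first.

2 1
7 4
26 15
97 56
362 209

√3 = [1; 1,2, …], period ℓ=2 (even) → k=1
k=0  a_k=1  p_k/q_k = 1/1
k=1  a_k=1  p_k/q_k = 2/1
fundamental: x₁=2, y₁=1  (since 4 − 3·1 = 1)
k=2:  x_2 = 2·2+3·1·1 = 7,  y_2 = 2·1+1·2 = 4
k=3:  x_3 = 2·7+3·1·4 = 26,  y_3 = 2·4+1·7 = 15
k=4:  x_4 = 2·26+3·1·15 = 97,  y_4 = 2·15+1·26 = 56
k=5:  x_5 = 2·97+3·1·56 = 362,  y_5 = 2·56+1·97 = 209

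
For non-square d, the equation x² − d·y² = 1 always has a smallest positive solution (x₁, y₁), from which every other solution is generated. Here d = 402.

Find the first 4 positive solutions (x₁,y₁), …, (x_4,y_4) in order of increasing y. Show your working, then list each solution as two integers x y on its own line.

√402 = [20; 20,40, …], period ℓ=2 (even) → k=1
step 0: (20, 1)  from 20·(1,0) + (0,1)
step 1: (401, 20)  from 20·(20,1) + (1,0)
→ (401, 20).  Check: 401²=160801, 402·20²=160800, difference 1.
k=2:  x_2 = 401·401+402·20·20 = 321601,  y_2 = 401·20+20·401 = 16040
k=3:  x_3 = 401·321601+402·20·16040 = 257923601,  y_3 = 401·16040+20·321601 = 12864060
k=4:  x_4 = 401·257923601+402·20·12864060 = 206854406401,  y_4 = 401·12864060+20·257923601 = 10316960080

401 20
321601 16040
257923601 12864060
206854406401 10316960080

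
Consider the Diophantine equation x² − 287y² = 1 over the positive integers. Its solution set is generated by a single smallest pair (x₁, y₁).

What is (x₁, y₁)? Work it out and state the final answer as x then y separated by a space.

288 17

[16; 1,15,1,32] for √287; ℓ=4 ⇒ convergent index 3
k=0  a_k=16  p_k/q_k = 16/1
k=1  a_k=1  p_k/q_k = 17/1
k=2  a_k=15  p_k/q_k = 271/16
k=3  a_k=1  p_k/q_k = 288/17
(x₁, y₁) = (288, 17);  288² − 287·17² = 1 ✓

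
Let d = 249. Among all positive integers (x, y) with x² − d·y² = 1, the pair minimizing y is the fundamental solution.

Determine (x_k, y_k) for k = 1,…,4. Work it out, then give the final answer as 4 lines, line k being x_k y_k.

8553815 542076
146335502108449 9273635639880
2503453625935556812055 158649927281879742324
42828158354663763449114371201 2714124255465295062538692240

d=249: √d = [15; 1,3,1,1,5,…,3,1,30] (ℓ=16, even), read p_15/q_15
step 0: (15, 1)  from 15·(1,0) + (0,1)
step 1: (16, 1)  from 1·(15,1) + (1,0)
step 2: (63, 4)  from 3·(16,1) + (15,1)
…
step 4: (142, 9)  from 1·(79,5) + (63,4)
step 5: (789, 50)  from 5·(142,9) + (79,5)
step 6: (931, 59)  from 1·(789,50) + (142,9)
…
step 9: (113835, 7214)  from 3·(36751,2329) + (3582,227)
step 10: (150586, 9543)  from 1·(113835,7214) + (36751,2329)
…
step 14: (6669699, 422675)  from 3·(1884116,119401) + (1017351,64472)
step 15: (8553815, 542076)  from 1·(6669699,422675) + (1884116,119401)
→ (8553815, 542076).  Check: 8553815²=73167751054225, 249·542076²=73167751054224, difference 1.
(x_2, y_2) = (8553815·8553815 + 249·542076·542076, 8553815·542076 + 542076·8553815) = (146335502108449, 9273635639880)
(x_3, y_3) = (8553815·146335502108449 + 249·542076·9273635639880, 8553815·9273635639880 + 542076·146335502108449) = (2503453625935556812055, 158649927281879742324)
(x_4, y_4) = (8553815·2503453625935556812055 + 249·542076·158649927281879742324, 8553815·158649927281879742324 + 542076·2503453625935556812055) = (42828158354663763449114371201, 2714124255465295062538692240)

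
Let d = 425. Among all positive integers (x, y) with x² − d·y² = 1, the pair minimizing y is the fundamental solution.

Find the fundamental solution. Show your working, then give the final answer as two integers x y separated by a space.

[20; 1,1,1,1,1,1,40] for √425; ℓ=7 ⇒ convergent index 13
step 0: (20, 1)  from 20·(1,0) + (0,1)
…
step 4: (103, 5)  from 1·(62,3) + (41,2)
…
step 6: (268, 13)  from 1·(165,8) + (103,5)
…
step 8: (11153, 541)  from 1·(10885,528) + (268,13)
step 9: (22038, 1069)  from 1·(11153,541) + (10885,528)
…
step 12: (88420, 4289)  from 1·(55229,2679) + (33191,1610)
step 13: (143649, 6968)  from 1·(88420,4289) + (55229,2679)
→ (143649, 6968).  Check: 143649²=20635035201, 425·6968²=20635035200, difference 1.

143649 6968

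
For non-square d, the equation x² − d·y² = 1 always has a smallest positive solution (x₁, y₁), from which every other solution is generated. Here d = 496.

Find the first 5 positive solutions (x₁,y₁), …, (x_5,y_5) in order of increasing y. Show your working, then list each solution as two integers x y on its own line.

[22; 3,1,2,4,1,…,1,3,44] for √496; ℓ=16 ⇒ convergent index 15
i=0: a=22 ⇒ p=22, q=1
…
i=4: a=4 ⇒ p=1069, q=48
i=5: a=1 ⇒ p=1314, q=59
…
i=10: a=1 ⇒ p=49709, q=2232
…
i=13: a=2 ⇒ p=863293, q=38763
i=14: a=1 ⇒ p=1252502, q=56239
i=15: a=3 ⇒ p=4620799, q=207480
(x₁, y₁) = (4620799, 207480);  4620799² − 496·207480² = 1 ✓
n=2: (4620799,207480)∘(4620799,207480) = (4620799·4620799+496·207480·207480, 4620799·207480+207480·4620799) = (42703566796801,1917446753040)
n=3: (42703566796801,1917446753040)∘(4620799,207480) = (4620799·42703566796801+496·207480·1917446753040, 4620799·1917446753040+207480·42703566796801) = (394649197502177907199,17720272078000750440)
n=4: (394649197502177907199,17720272078000750440)∘(4620799,207480) = (4620799·394649197502177907199+496·207480·17720272078000750440, 4620799·17720272078000750440+207480·394649197502177907199) = (3647189234337689639247667201,163763630995505661818050080)
n=5: (3647189234337689639247667201,163763630995505661818050080)∘(4620799,207480) = (4620799·3647189234337689639247667201+496·207480·163763630995505661818050080, 4620799·163763630995505661818050080+207480·3647189234337689639247667201) = (33705856733676329245494460531519999,1513437644680785412974289982477400)

4620799 207480
42703566796801 1917446753040
394649197502177907199 17720272078000750440
3647189234337689639247667201 163763630995505661818050080
33705856733676329245494460531519999 1513437644680785412974289982477400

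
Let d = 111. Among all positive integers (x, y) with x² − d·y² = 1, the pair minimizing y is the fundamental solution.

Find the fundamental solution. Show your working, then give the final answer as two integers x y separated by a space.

√111 → a₀=10, period (1,1,6,1,1,20); ℓ=6 even so k=5
k=0  a_k=10  p_k/q_k = 10/1
k=1  a_k=1  p_k/q_k = 11/1
k=2  a_k=1  p_k/q_k = 21/2
…
k=4  a_k=1  p_k/q_k = 158/15
k=5  a_k=1  p_k/q_k = 295/28
fundamental: x₁=295, y₁=28  (since 87025 − 111·784 = 1)

295 28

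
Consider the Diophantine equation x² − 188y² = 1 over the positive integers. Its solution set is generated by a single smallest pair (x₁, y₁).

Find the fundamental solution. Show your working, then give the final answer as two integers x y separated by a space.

4607 336

d=188: √d = [13; 1,2,2,6,2,2,1,26] (ℓ=8, even), read p_7/q_7
k=0  a_k=13  p_k/q_k = 13/1
k=1  a_k=1  p_k/q_k = 14/1
k=2  a_k=2  p_k/q_k = 41/3
k=3  a_k=2  p_k/q_k = 96/7
k=4  a_k=6  p_k/q_k = 617/45
k=5  a_k=2  p_k/q_k = 1330/97
k=6  a_k=2  p_k/q_k = 3277/239
k=7  a_k=1  p_k/q_k = 4607/336
fundamental: x₁=4607, y₁=336  (since 21224449 − 188·112896 = 1)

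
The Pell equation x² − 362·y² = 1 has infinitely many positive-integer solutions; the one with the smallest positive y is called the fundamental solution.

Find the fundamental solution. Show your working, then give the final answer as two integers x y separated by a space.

723 38

√362 = [19; 38, …], period ℓ=1 (odd) → k=1
k=0  a_k=19  p_k/q_k = 19/1
k=1  a_k=38  p_k/q_k = 723/38
fundamental: x₁=723, y₁=38  (since 522729 − 362·1444 = 1)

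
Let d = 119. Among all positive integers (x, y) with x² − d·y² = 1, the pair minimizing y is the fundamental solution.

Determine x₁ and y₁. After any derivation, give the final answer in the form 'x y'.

√119 = [10; 1,9,1,20, …], period ℓ=4 (even) → k=3
k=0  a_k=10  p_k/q_k = 10/1
k=1  a_k=1  p_k/q_k = 11/1
k=2  a_k=9  p_k/q_k = 109/10
k=3  a_k=1  p_k/q_k = 120/11
(x₁, y₁) = (120, 11);  120² − 119·11² = 1 ✓

120 11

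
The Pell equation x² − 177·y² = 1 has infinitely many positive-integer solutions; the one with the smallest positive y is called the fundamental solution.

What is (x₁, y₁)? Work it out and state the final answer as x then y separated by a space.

62423 4692

√177 → a₀=13, period (3,3,2,8,2,3,3,26); ℓ=8 even so k=7
k=0  a_k=13  p_k/q_k = 13/1
…
k=2  a_k=3  p_k/q_k = 133/10
k=3  a_k=2  p_k/q_k = 306/23
…
k=5  a_k=2  p_k/q_k = 5468/411
k=6  a_k=3  p_k/q_k = 18985/1427
k=7  a_k=3  p_k/q_k = 62423/4692
→ (62423, 4692).  Check: 62423²=3896630929, 177·4692²=3896630928, difference 1.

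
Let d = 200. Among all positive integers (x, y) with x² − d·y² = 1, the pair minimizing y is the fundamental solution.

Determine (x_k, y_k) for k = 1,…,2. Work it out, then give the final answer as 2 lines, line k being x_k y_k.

99 7
19601 1386

√200 = [14; 7,28, …], period ℓ=2 (even) → k=1
step 0: (14, 1)  from 14·(1,0) + (0,1)
step 1: (99, 7)  from 7·(14,1) + (1,0)
(x₁, y₁) = (99, 7);  99² − 200·7² = 1 ✓
(x_2, y_2) = (99·99 + 200·7·7, 99·7 + 7·99) = (19601, 1386)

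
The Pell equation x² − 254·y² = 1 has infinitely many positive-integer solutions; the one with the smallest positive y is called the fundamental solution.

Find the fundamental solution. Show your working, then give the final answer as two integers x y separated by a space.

[15; 1,14,1,30] for √254; ℓ=4 ⇒ convergent index 3
step 0: (15, 1)  from 15·(1,0) + (0,1)
step 1: (16, 1)  from 1·(15,1) + (1,0)
step 2: (239, 15)  from 14·(16,1) + (15,1)
step 3: (255, 16)  from 1·(239,15) + (16,1)
fundamental: x₁=255, y₁=16  (since 65025 − 254·256 = 1)

255 16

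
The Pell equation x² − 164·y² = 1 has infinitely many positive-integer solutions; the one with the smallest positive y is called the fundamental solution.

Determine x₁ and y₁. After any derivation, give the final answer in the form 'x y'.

2049 160

[12; 1,4,6,4,1,24] for √164; ℓ=6 ⇒ convergent index 5
i=0: a=12 ⇒ p=12, q=1
i=1: a=1 ⇒ p=13, q=1
i=2: a=4 ⇒ p=64, q=5
i=3: a=6 ⇒ p=397, q=31
i=4: a=4 ⇒ p=1652, q=129
i=5: a=1 ⇒ p=2049, q=160
fundamental: x₁=2049, y₁=160  (since 4198401 − 164·25600 = 1)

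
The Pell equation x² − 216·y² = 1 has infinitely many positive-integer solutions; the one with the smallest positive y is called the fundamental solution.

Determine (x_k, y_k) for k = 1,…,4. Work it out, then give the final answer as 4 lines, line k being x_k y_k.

d=216: √d = [14; 1,2,3,2,1,28] (ℓ=6, even), read p_5/q_5
k=0  a_k=14  p_k/q_k = 14/1
k=1  a_k=1  p_k/q_k = 15/1
…
k=4  a_k=2  p_k/q_k = 338/23
k=5  a_k=1  p_k/q_k = 485/33
(x₁, y₁) = (485, 33);  485² − 216·33² = 1 ✓
(485+33√216)^2 = 470449 + 32010√216
(485+33√216)^3 = 456335045 + 31049667√216
(485+33√216)^4 = 442644523201 + 30118144980√216

485 33
470449 32010
456335045 31049667
442644523201 30118144980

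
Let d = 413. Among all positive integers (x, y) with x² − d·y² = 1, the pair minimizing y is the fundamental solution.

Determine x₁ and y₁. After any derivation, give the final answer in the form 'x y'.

113399 5580

√413 → a₀=20, period (3,9,1,4,1,9,3,40); ℓ=8 even so k=7
step 0: (20, 1)  from 20·(1,0) + (0,1)
…
step 5: (3719, 183)  from 1·(3089,152) + (630,31)
step 6: (36560, 1799)  from 9·(3719,183) + (3089,152)
step 7: (113399, 5580)  from 3·(36560,1799) + (3719,183)
fundamental: x₁=113399, y₁=5580  (since 12859333201 − 413·31136400 = 1)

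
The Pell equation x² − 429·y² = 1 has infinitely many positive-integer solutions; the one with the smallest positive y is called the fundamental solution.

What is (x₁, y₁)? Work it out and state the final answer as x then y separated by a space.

√429 → a₀=20, period (1,2,2,9,1,12,1,9,2,2,1,40); ℓ=12 even so k=11
i=0: a=20 ⇒ p=20, q=1
i=1: a=1 ⇒ p=21, q=1
…
i=3: a=2 ⇒ p=145, q=7
i=4: a=9 ⇒ p=1367, q=66
i=5: a=1 ⇒ p=1512, q=73
i=6: a=12 ⇒ p=19511, q=942
i=7: a=1 ⇒ p=21023, q=1015
i=8: a=9 ⇒ p=208718, q=10077
i=9: a=2 ⇒ p=438459, q=21169
i=10: a=2 ⇒ p=1085636, q=52415
i=11: a=1 ⇒ p=1524095, q=73584
fundamental: x₁=1524095, y₁=73584  (since 2322865569025 − 429·5414605056 = 1)

1524095 73584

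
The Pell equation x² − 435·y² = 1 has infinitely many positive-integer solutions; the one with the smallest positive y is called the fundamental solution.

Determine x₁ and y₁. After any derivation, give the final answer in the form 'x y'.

[20; 1,5,1,40] for √435; ℓ=4 ⇒ convergent index 3
k=0  a_k=20  p_k/q_k = 20/1
…
k=2  a_k=5  p_k/q_k = 125/6
k=3  a_k=1  p_k/q_k = 146/7
fundamental: x₁=146, y₁=7  (since 21316 − 435·49 = 1)

146 7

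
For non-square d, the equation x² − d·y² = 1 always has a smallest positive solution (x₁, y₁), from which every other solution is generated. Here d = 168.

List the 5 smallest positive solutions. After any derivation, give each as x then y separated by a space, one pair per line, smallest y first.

13 1
337 26
8749 675
227137 17524
5896813 454949

√168 → a₀=12, period (1,24); ℓ=2 even so k=1
a_0=12:  p_0=12·1+0=12,  q_0=12·0+1=1
a_1=1:  p_1=1·12+1=13,  q_1=1·1+0=1
(x₁, y₁) = (13, 1);  13² − 168·1² = 1 ✓
(13+1√168)^2 = 337 + 26√168
(13+1√168)^3 = 8749 + 675√168
(13+1√168)^4 = 227137 + 17524√168
(13+1√168)^5 = 5896813 + 454949√168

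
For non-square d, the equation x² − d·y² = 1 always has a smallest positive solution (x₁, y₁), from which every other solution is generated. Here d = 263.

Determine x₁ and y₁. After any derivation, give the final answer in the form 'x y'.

139128 8579

√263 = [16; 4,1,1,1,1,15,1,1,1,1,4,32, …], period ℓ=12 (even) → k=11
k=0  a_k=16  p_k/q_k = 16/1
…
k=2  a_k=1  p_k/q_k = 81/5
…
k=6  a_k=15  p_k/q_k = 5822/359
k=7  a_k=1  p_k/q_k = 6195/382
k=8  a_k=1  p_k/q_k = 12017/741
k=9  a_k=1  p_k/q_k = 18212/1123
k=10  a_k=1  p_k/q_k = 30229/1864
k=11  a_k=4  p_k/q_k = 139128/8579
→ (139128, 8579).  Check: 139128²=19356600384, 263·8579²=19356600383, difference 1.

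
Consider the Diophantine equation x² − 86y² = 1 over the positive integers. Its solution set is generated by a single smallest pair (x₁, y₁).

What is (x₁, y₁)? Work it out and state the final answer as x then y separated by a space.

10405 1122

√86 → a₀=9, period (3,1,1,1,8,1,1,1,3,18); ℓ=10 even so k=9
k=0  a_k=9  p_k/q_k = 9/1
…
k=8  a_k=1  p_k/q_k = 2847/307
k=9  a_k=3  p_k/q_k = 10405/1122
(x₁, y₁) = (10405, 1122);  10405² − 86·1122² = 1 ✓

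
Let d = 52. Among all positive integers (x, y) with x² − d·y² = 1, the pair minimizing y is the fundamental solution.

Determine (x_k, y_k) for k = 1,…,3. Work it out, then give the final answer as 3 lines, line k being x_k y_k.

d=52: √d = [7; 4,1,2,1,4,14] (ℓ=6, even), read p_5/q_5
step 0: (7, 1)  from 7·(1,0) + (0,1)
…
step 4: (137, 19)  from 1·(101,14) + (36,5)
step 5: (649, 90)  from 4·(137,19) + (101,14)
(x₁, y₁) = (649, 90);  649² − 52·90² = 1 ✓
n=2: (649,90)∘(649,90) = (649·649+52·90·90, 649·90+90·649) = (842401,116820)
n=3: (842401,116820)∘(649,90) = (649·842401+52·90·116820, 649·116820+90·842401) = (1093435849,151632270)

649 90
842401 116820
1093435849 151632270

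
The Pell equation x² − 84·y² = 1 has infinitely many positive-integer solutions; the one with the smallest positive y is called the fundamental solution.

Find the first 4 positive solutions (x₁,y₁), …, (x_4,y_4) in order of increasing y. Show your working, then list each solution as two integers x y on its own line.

d=84: √d = [9; 6,18] (ℓ=2, even), read p_1/q_1
a_0=9:  p_0=9·1+0=9,  q_0=9·0+1=1
a_1=6:  p_1=6·9+1=55,  q_1=6·1+0=6
fundamental: x₁=55, y₁=6  (since 3025 − 84·36 = 1)
n=2: (55,6)∘(55,6) = (55·55+84·6·6, 55·6+6·55) = (6049,660)
n=3: (6049,660)∘(55,6) = (55·6049+84·6·660, 55·660+6·6049) = (665335,72594)
n=4: (665335,72594)∘(55,6) = (55·665335+84·6·72594, 55·72594+6·665335) = (73180801,7984680)

55 6
6049 660
665335 72594
73180801 7984680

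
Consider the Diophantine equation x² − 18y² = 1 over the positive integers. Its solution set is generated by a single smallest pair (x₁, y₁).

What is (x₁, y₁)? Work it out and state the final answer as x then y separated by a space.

17 4

√18 = [4; 4,8, …], period ℓ=2 (even) → k=1
step 0: (4, 1)  from 4·(1,0) + (0,1)
step 1: (17, 4)  from 4·(4,1) + (1,0)
→ (17, 4).  Check: 17²=289, 18·4²=288, difference 1.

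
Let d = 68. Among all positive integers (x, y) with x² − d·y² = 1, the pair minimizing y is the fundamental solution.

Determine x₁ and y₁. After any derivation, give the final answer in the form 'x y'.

√68 = [8; 4,16, …], period ℓ=2 (even) → k=1
i=0: a=8 ⇒ p=8, q=1
i=1: a=4 ⇒ p=33, q=4
(x₁, y₁) = (33, 4);  33² − 68·4² = 1 ✓

33 4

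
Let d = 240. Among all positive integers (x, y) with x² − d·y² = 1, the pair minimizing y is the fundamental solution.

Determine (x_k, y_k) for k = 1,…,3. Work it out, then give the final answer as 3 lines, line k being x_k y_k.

31 2
1921 124
119071 7686

√240 → a₀=15, period (2,30); ℓ=2 even so k=1
k=0  a_k=15  p_k/q_k = 15/1
k=1  a_k=2  p_k/q_k = 31/2
→ (31, 2).  Check: 31²=961, 240·2²=960, difference 1.
(x_2, y_2) = (31·31 + 240·2·2, 31·2 + 2·31) = (1921, 124)
(x_3, y_3) = (31·1921 + 240·2·124, 31·124 + 2·1921) = (119071, 7686)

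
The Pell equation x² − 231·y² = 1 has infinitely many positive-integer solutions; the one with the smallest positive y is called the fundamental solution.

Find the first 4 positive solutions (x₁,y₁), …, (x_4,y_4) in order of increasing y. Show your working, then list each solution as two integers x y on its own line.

76 5
11551 760
1755676 115515
266851201 17557520

[15; 5,30] for √231; ℓ=2 ⇒ convergent index 1
k=0  a_k=15  p_k/q_k = 15/1
k=1  a_k=5  p_k/q_k = 76/5
→ (76, 5).  Check: 76²=5776, 231·5²=5775, difference 1.
n=2: (76,5)∘(76,5) = (76·76+231·5·5, 76·5+5·76) = (11551,760)
n=3: (11551,760)∘(76,5) = (76·11551+231·5·760, 76·760+5·11551) = (1755676,115515)
n=4: (1755676,115515)∘(76,5) = (76·1755676+231·5·115515, 76·115515+5·1755676) = (266851201,17557520)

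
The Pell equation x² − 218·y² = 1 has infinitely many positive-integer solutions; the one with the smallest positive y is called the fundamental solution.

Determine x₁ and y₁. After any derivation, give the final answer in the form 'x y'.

126003 8534

√218 → a₀=14, period (1,3,3,1,28); ℓ=5 odd so k=9
a_0=14:  p_0=14·1+0=14,  q_0=14·0+1=1
a_1=1:  p_1=1·14+1=15,  q_1=1·1+0=1
a_2=3:  p_2=3·15+14=59,  q_2=3·1+1=4
a_3=3:  p_3=3·59+15=192,  q_3=3·4+1=13
…
a_5=28:  p_5=28·251+192=7220,  q_5=28·17+13=489
…
a_8=3:  p_8=3·29633+7471=96370,  q_8=3·2007+506=6527
a_9=1:  p_9=1·96370+29633=126003,  q_9=1·6527+2007=8534
→ (126003, 8534).  Check: 126003²=15876756009, 218·8534²=15876756008, difference 1.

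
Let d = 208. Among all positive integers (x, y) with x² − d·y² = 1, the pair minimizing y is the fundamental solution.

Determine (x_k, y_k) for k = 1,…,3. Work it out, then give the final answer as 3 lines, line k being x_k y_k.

649 45
842401 58410
1093435849 75816135

d=208: √d = [14; 2,2,1,2,2,28] (ℓ=6, even), read p_5/q_5
i=0: a=14 ⇒ p=14, q=1
i=1: a=2 ⇒ p=29, q=2
…
i=4: a=2 ⇒ p=274, q=19
i=5: a=2 ⇒ p=649, q=45
fundamental: x₁=649, y₁=45  (since 421201 − 208·2025 = 1)
n=2: (649,45)∘(649,45) = (649·649+208·45·45, 649·45+45·649) = (842401,58410)
n=3: (842401,58410)∘(649,45) = (649·842401+208·45·58410, 649·58410+45·842401) = (1093435849,75816135)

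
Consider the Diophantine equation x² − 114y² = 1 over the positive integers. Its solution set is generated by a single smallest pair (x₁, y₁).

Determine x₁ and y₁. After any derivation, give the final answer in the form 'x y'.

1025 96

d=114: √d = [10; 1,2,10,2,1,20] (ℓ=6, even), read p_5/q_5
a_0=10:  p_0=10·1+0=10,  q_0=10·0+1=1
…
a_4=2:  p_4=2·331+32=694,  q_4=2·31+3=65
a_5=1:  p_5=1·694+331=1025,  q_5=1·65+31=96
→ (1025, 96).  Check: 1025²=1050625, 114·96²=1050624, difference 1.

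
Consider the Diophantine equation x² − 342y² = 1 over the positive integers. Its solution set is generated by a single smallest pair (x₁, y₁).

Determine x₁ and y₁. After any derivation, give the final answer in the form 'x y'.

37 2

√342 = [18; 2,36, …], period ℓ=2 (even) → k=1
k=0  a_k=18  p_k/q_k = 18/1
k=1  a_k=2  p_k/q_k = 37/2
(x₁, y₁) = (37, 2);  37² − 342·2² = 1 ✓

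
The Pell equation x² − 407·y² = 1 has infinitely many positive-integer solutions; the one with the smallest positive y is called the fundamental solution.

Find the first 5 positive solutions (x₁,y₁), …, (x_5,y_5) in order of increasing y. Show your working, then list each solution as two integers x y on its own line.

2663 132
14183137 703032
75539384999 3744348300
402322750321537 19942398342768
2142770892673121063 106213209829234068

√407 = [20; 5,1,2,1,5,40, …], period ℓ=6 (even) → k=5
i=0: a=20 ⇒ p=20, q=1
i=1: a=5 ⇒ p=101, q=5
i=2: a=1 ⇒ p=121, q=6
i=3: a=2 ⇒ p=343, q=17
i=4: a=1 ⇒ p=464, q=23
i=5: a=5 ⇒ p=2663, q=132
→ (2663, 132).  Check: 2663²=7091569, 407·132²=7091568, difference 1.
n=2: (2663,132)∘(2663,132) = (2663·2663+407·132·132, 2663·132+132·2663) = (14183137,703032)
n=3: (14183137,703032)∘(2663,132) = (2663·14183137+407·132·703032, 2663·703032+132·14183137) = (75539384999,3744348300)
n=4: (75539384999,3744348300)∘(2663,132) = (2663·75539384999+407·132·3744348300, 2663·3744348300+132·75539384999) = (402322750321537,19942398342768)
n=5: (402322750321537,19942398342768)∘(2663,132) = (2663·402322750321537+407·132·19942398342768, 2663·19942398342768+132·402322750321537) = (2142770892673121063,106213209829234068)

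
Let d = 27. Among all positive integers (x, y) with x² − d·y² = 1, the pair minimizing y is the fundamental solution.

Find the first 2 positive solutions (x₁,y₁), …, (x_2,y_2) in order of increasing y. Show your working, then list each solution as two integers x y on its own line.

d=27: √d = [5; 5,10] (ℓ=2, even), read p_1/q_1
i=0: a=5 ⇒ p=5, q=1
i=1: a=5 ⇒ p=26, q=5
→ (26, 5).  Check: 26²=676, 27·5²=675, difference 1.
(26+5√27)^2 = 1351 + 260√27

26 5
1351 260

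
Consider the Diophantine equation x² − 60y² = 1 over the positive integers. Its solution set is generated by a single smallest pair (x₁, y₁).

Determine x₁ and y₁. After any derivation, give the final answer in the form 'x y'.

√60 = [7; 1,2,1,14, …], period ℓ=4 (even) → k=3
i=0: a=7 ⇒ p=7, q=1
…
i=2: a=2 ⇒ p=23, q=3
i=3: a=1 ⇒ p=31, q=4
→ (31, 4).  Check: 31²=961, 60·4²=960, difference 1.

31 4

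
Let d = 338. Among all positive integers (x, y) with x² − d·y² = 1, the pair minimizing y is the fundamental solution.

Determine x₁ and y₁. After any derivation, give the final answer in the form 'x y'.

114243 6214

d=338: √d = [18; 2,1,1,2,36] (ℓ=5, odd), read p_9/q_9
k=0  a_k=18  p_k/q_k = 18/1
k=1  a_k=2  p_k/q_k = 37/2
k=2  a_k=1  p_k/q_k = 55/3
k=3  a_k=1  p_k/q_k = 92/5
k=4  a_k=2  p_k/q_k = 239/13
k=5  a_k=36  p_k/q_k = 8696/473
…
k=7  a_k=1  p_k/q_k = 26327/1432
k=8  a_k=1  p_k/q_k = 43958/2391
k=9  a_k=2  p_k/q_k = 114243/6214
→ (114243, 6214).  Check: 114243²=13051463049, 338·6214²=13051463048, difference 1.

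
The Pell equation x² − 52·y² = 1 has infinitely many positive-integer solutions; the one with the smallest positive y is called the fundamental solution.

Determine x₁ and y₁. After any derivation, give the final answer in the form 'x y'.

649 90

√52 → a₀=7, period (4,1,2,1,4,14); ℓ=6 even so k=5
a_0=7:  p_0=7·1+0=7,  q_0=7·0+1=1
…
a_2=1:  p_2=1·29+7=36,  q_2=1·4+1=5
…
a_4=1:  p_4=1·101+36=137,  q_4=1·14+5=19
a_5=4:  p_5=4·137+101=649,  q_5=4·19+14=90
fundamental: x₁=649, y₁=90  (since 421201 − 52·8100 = 1)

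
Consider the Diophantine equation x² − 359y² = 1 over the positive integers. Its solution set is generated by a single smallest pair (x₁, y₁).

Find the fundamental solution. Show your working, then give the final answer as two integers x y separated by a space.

360 19

√359 → a₀=18, period (1,17,1,36); ℓ=4 even so k=3
step 0: (18, 1)  from 18·(1,0) + (0,1)
step 1: (19, 1)  from 1·(18,1) + (1,0)
step 2: (341, 18)  from 17·(19,1) + (18,1)
step 3: (360, 19)  from 1·(341,18) + (19,1)
(x₁, y₁) = (360, 19);  360² − 359·19² = 1 ✓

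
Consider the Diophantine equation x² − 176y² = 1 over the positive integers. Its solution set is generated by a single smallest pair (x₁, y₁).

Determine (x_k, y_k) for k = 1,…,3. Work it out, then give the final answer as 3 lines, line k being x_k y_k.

√176 = [13; 3,1,3,26, …], period ℓ=4 (even) → k=3
a_0=13:  p_0=13·1+0=13,  q_0=13·0+1=1
a_1=3:  p_1=3·13+1=40,  q_1=3·1+0=3
a_2=1:  p_2=1·40+13=53,  q_2=1·3+1=4
a_3=3:  p_3=3·53+40=199,  q_3=3·4+3=15
fundamental: x₁=199, y₁=15  (since 39601 − 176·225 = 1)
(199+15√176)^2 = 79201 + 5970√176
(199+15√176)^3 = 31521799 + 2376045√176

199 15
79201 5970
31521799 2376045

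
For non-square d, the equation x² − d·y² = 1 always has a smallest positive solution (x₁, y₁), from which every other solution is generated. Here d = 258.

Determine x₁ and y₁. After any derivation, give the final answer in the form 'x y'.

257 16

√258 = [16; 16,32, …], period ℓ=2 (even) → k=1
a_0=16:  p_0=16·1+0=16,  q_0=16·0+1=1
a_1=16:  p_1=16·16+1=257,  q_1=16·1+0=16
(x₁, y₁) = (257, 16);  257² − 258·16² = 1 ✓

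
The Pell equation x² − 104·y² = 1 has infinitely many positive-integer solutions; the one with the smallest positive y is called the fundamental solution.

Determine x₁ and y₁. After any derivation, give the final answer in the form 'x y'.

[10; 5,20] for √104; ℓ=2 ⇒ convergent index 1
step 0: (10, 1)  from 10·(1,0) + (0,1)
step 1: (51, 5)  from 5·(10,1) + (1,0)
(x₁, y₁) = (51, 5);  51² − 104·5² = 1 ✓

51 5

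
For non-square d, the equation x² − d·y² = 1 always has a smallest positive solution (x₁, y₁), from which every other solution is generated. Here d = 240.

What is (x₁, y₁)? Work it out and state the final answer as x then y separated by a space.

31 2

√240 → a₀=15, period (2,30); ℓ=2 even so k=1
k=0  a_k=15  p_k/q_k = 15/1
k=1  a_k=2  p_k/q_k = 31/2
(x₁, y₁) = (31, 2);  31² − 240·2² = 1 ✓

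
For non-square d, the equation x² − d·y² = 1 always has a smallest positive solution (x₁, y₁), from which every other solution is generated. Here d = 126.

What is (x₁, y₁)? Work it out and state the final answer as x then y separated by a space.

√126 = [11; 4,2,4,22, …], period ℓ=4 (even) → k=3
k=0  a_k=11  p_k/q_k = 11/1
k=1  a_k=4  p_k/q_k = 45/4
k=2  a_k=2  p_k/q_k = 101/9
k=3  a_k=4  p_k/q_k = 449/40
(x₁, y₁) = (449, 40);  449² − 126·40² = 1 ✓

449 40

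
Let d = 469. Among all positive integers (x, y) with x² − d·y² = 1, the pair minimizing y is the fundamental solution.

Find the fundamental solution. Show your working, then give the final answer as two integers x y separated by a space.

d=469: √d = [21; 1,1,1,10,6,10,1,1,1,42] (ℓ=10, even), read p_9/q_9
k=0  a_k=21  p_k/q_k = 21/1
k=1  a_k=1  p_k/q_k = 22/1
k=2  a_k=1  p_k/q_k = 43/2
k=3  a_k=1  p_k/q_k = 65/3
…
k=5  a_k=6  p_k/q_k = 4223/195
k=6  a_k=10  p_k/q_k = 42923/1982
…
k=8  a_k=1  p_k/q_k = 90069/4159
k=9  a_k=1  p_k/q_k = 137215/6336
(x₁, y₁) = (137215, 6336);  137215² − 469·6336² = 1 ✓

137215 6336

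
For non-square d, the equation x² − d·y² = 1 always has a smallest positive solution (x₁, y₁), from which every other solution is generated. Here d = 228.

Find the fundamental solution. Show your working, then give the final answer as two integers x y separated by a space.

151 10

√228 → a₀=15, period (10,30); ℓ=2 even so k=1
i=0: a=15 ⇒ p=15, q=1
i=1: a=10 ⇒ p=151, q=10
fundamental: x₁=151, y₁=10  (since 22801 − 228·100 = 1)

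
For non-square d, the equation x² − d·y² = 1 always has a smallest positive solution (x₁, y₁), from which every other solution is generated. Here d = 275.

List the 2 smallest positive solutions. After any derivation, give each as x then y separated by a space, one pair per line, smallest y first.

199 12
79201 4776

√275 → a₀=16, period (1,1,2,1,1,32); ℓ=6 even so k=5
k=0  a_k=16  p_k/q_k = 16/1
…
k=3  a_k=2  p_k/q_k = 83/5
k=4  a_k=1  p_k/q_k = 116/7
k=5  a_k=1  p_k/q_k = 199/12
fundamental: x₁=199, y₁=12  (since 39601 − 275·144 = 1)
n=2: (199,12)∘(199,12) = (199·199+275·12·12, 199·12+12·199) = (79201,4776)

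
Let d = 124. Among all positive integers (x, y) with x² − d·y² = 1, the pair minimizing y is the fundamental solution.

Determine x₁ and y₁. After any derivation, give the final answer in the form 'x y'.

[11; 7,2,1,1,1,…,2,7,22] for √124; ℓ=16 ⇒ convergent index 15
step 0: (11, 1)  from 11·(1,0) + (0,1)
…
step 2: (167, 15)  from 2·(78,7) + (11,1)
…
step 5: (657, 59)  from 1·(412,37) + (245,22)
step 6: (2383, 214)  from 3·(657,59) + (412,37)
step 7: (3040, 273)  from 1·(2383,214) + (657,59)
step 8: (14543, 1306)  from 4·(3040,273) + (2383,214)
step 9: (17583, 1579)  from 1·(14543,1306) + (3040,273)
step 10: (67292, 6043)  from 3·(17583,1579) + (14543,1306)
…
step 12: (152167, 13665)  from 1·(84875,7622) + (67292,6043)
step 13: (237042, 21287)  from 1·(152167,13665) + (84875,7622)
step 14: (626251, 56239)  from 2·(237042,21287) + (152167,13665)
step 15: (4620799, 414960)  from 7·(626251,56239) + (237042,21287)
fundamental: x₁=4620799, y₁=414960  (since 21351783398401 − 124·172191801600 = 1)

4620799 414960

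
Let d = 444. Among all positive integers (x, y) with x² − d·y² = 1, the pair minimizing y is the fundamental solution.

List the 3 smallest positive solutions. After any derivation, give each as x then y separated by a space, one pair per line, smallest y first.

[21; 14,42] for √444; ℓ=2 ⇒ convergent index 1
step 0: (21, 1)  from 21·(1,0) + (0,1)
step 1: (295, 14)  from 14·(21,1) + (1,0)
(x₁, y₁) = (295, 14);  295² − 444·14² = 1 ✓
(295+14√444)^2 = 174049 + 8260√444
(295+14√444)^3 = 102688615 + 4873386√444

295 14
174049 8260
102688615 4873386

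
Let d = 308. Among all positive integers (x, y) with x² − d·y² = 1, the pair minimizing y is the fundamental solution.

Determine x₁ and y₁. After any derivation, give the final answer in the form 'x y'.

351 20

d=308: √d = [17; 1,1,4,1,1,34] (ℓ=6, even), read p_5/q_5
i=0: a=17 ⇒ p=17, q=1
…
i=4: a=1 ⇒ p=193, q=11
i=5: a=1 ⇒ p=351, q=20
fundamental: x₁=351, y₁=20  (since 123201 − 308·400 = 1)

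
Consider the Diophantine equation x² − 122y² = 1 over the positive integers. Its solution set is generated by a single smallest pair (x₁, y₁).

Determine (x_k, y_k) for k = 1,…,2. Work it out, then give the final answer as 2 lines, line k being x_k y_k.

243 22
118097 10692

d=122: √d = [11; 22] (ℓ=1, odd), read p_1/q_1
k=0  a_k=11  p_k/q_k = 11/1
k=1  a_k=22  p_k/q_k = 243/22
(x₁, y₁) = (243, 22);  243² − 122·22² = 1 ✓
n=2: (243,22)∘(243,22) = (243·243+122·22·22, 243·22+22·243) = (118097,10692)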